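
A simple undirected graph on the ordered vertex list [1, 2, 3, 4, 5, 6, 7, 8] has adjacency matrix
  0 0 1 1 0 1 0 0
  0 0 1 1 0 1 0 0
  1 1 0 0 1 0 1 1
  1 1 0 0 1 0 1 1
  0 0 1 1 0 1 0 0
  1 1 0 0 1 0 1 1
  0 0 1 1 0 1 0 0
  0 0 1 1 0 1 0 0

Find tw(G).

3

A width-3 tree decomposition is:
Bags: B1 = {1, 3, 4, 6}  B2 = {3, 4, 5, 6}  B3 = {3, 4, 6, 8}  B4 = {3, 4, 6, 7}  B5 = {2, 3, 4, 6}
Tree: B1–B2, B2–B3, B3–B4, B4–B5
Every bag has size at most 4, so the width is 4 − 1 = 3 and tw(G) ≤ 3. For the lower bound: the 4 vertex sets {1,3}, {5,6}, {4}, {8} are disjoint, each induces a connected subgraph, and every pair is joined by at least one edge of G. Contracting each set to a single vertex therefore yields K_{4} as a minor, and since treewidth is minor-monotone, tw(G) ≥ tw(K_{4}) = 3. The upper and lower bounds meet at 3, so that is the treewidth.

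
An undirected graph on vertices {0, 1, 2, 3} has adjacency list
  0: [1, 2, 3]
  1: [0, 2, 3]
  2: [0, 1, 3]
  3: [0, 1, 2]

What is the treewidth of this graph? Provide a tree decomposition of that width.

Treewidth 3.
One such decomposition:
Bags: B1 = {0, 1, 2, 3}
Tree: (single bag)

A single bag containing all 4 vertices is trivially a valid decomposition of width 3. Conversely, {0, 1, 2, 3} is a clique of size 4, and the vertices of any clique must share a bag in every tree decomposition; so some bag has ≥ 4 vertices and tw(G) ≥ 3. The upper and lower bounds meet at 3, so that is the treewidth.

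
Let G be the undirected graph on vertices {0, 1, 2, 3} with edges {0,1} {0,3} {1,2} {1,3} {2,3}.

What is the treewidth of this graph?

A width-2 tree decomposition is:
Bags: B1 = {0, 1, 3}  B2 = {1, 2, 3}
Tree: B1–B2
Each bag holds 3 vertices, so the decomposition has width 2, which upper-bounds the treewidth. Conversely, {0, 1, 3} is a clique of size 3, and the vertices of any clique must share a bag in every tree decomposition; so some bag has ≥ 3 vertices and tw(G) ≥ 2. Hence tw(G) = 2 exactly.

2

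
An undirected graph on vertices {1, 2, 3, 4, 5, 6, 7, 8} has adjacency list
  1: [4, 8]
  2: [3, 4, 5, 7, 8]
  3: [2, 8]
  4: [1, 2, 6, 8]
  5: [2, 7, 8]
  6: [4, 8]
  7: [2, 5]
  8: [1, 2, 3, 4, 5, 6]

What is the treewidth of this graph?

2

A width-2 tree decomposition is:
Bags: B1 = {1, 4, 8}  B2 = {2, 4, 8}  B3 = {2, 5, 8}  B4 = {2, 3, 8}  B5 = {4, 6, 8}  B6 = {2, 5, 7}
Tree: B1–B2, B2–B3, B2–B4, B1–B5, B3–B6
The largest bag has 3 vertices, giving width 2; this decomposition certifies tw(G) ≤ 2. On the other hand G contains the 3-clique {1, 4, 8}. A clique must lie in a single bag of any decomposition, so no decomposition can have width below 2. Combining the bounds, tw(G) = 2.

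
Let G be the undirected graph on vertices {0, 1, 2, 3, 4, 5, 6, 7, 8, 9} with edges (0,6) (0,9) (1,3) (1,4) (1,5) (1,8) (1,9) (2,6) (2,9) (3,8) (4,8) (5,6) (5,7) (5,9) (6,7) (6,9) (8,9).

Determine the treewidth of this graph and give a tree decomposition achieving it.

Treewidth 2.
One such decomposition:
Bags: B1 = {0, 6, 9}  B2 = {5, 6, 9}  B3 = {1, 5, 9}  B4 = {5, 6, 7}  B5 = {2, 6, 9}  B6 = {1, 8, 9}  B7 = {1, 3, 8}  B8 = {1, 4, 8}
Tree: B1–B2, B2–B3, B2–B4, B2–B5, B3–B6, B6–B7, B6–B8

The largest bag has 3 vertices, giving width 2; this decomposition certifies tw(G) ≤ 2. For the lower bound, the 3 vertices {1, 8, 9} are pairwise adjacent, and any tree decomposition puts a clique entirely inside one bag — forcing width ≥ 2. Therefore the treewidth is 2.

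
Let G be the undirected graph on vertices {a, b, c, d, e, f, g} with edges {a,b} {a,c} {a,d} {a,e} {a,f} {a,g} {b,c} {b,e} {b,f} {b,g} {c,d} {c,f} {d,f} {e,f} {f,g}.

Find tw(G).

A width-3 tree decomposition is:
Bags: B1 = {a, c, d, f}  B2 = {a, b, c, f}  B3 = {a, b, f, g}  B4 = {a, b, e, f}
Tree: B1–B2, B2–B3, B2–B4
Each bag holds 4 vertices, so the decomposition has width 3, which upper-bounds the treewidth. On the other hand G contains the 4-clique {a, c, d, f}. A clique must lie in a single bag of any decomposition, so no decomposition can have width below 3. Hence tw(G) = 3 exactly.

3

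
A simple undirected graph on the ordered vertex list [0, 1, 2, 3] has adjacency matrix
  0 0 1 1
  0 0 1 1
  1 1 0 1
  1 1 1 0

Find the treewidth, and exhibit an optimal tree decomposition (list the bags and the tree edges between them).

Treewidth 2.
One such decomposition:
Bags: B1 = {0, 2, 3}  B2 = {1, 2, 3}
Tree: B1–B2

Every bag has size at most 3, so the width is 3 − 1 = 2 and tw(G) ≤ 2. Conversely, {0, 2, 3} is a clique of size 3, and the vertices of any clique must share a bag in every tree decomposition; so some bag has ≥ 3 vertices and tw(G) ≥ 2. The upper and lower bounds meet at 2, so that is the treewidth.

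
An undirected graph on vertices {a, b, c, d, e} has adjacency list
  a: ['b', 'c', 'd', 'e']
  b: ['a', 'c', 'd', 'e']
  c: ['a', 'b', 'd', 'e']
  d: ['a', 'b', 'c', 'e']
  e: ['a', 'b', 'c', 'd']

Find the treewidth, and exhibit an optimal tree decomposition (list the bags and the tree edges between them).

With just one bag of size 5, the width is 5 − 1 = 4, so tw(G) ≤ 4. On the other hand G contains the 5-clique {a, b, c, d, e}. A clique must lie in a single bag of any decomposition, so no decomposition can have width below 4. Hence tw(G) = 4 exactly.

Treewidth 4.
One optimal decomposition is:
Bags: B1 = {a, b, c, d, e}
Tree: (single bag)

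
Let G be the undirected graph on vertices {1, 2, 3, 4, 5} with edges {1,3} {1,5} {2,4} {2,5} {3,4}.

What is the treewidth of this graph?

2

A width-2 tree decomposition is:
Bags: B1 = {1, 3, 4}  B2 = {1, 2, 4}  B3 = {1, 2, 5}
Tree: B1–B2, B2–B3
The largest bag has 3 vertices, giving width 2; this decomposition certifies tw(G) ≤ 2. For the lower bound, G contains the cycle 1–3–4–2–5–1, so G is not a forest; only forests have treewidth ≤ 1, hence tw(G) ≥ 2. Hence tw(G) = 2 exactly.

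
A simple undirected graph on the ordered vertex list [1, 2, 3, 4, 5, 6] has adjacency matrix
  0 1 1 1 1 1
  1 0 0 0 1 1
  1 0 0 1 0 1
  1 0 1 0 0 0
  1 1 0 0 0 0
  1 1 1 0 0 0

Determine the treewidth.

2

A width-2 tree decomposition is:
Bags: B1 = {1, 3, 6}  B2 = {1, 3, 4}  B3 = {1, 2, 6}  B4 = {1, 2, 5}
Tree: B1–B2, B1–B3, B3–B4
Each bag holds 3 vertices, so the decomposition has width 2, which upper-bounds the treewidth. For the lower bound, the 3 vertices {1, 2, 5} are pairwise adjacent, and any tree decomposition puts a clique entirely inside one bag — forcing width ≥ 2. Combining the bounds, tw(G) = 2.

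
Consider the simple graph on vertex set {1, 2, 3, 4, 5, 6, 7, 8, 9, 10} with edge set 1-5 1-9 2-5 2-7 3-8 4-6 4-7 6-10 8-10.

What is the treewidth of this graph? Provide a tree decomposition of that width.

Treewidth 1.
Bags: B1 = {1, 9}  B2 = {1, 5}  B3 = {2, 5}  B4 = {2, 7}  B5 = {4, 7}  B6 = {4, 6}  B7 = {6, 10}  B8 = {8, 10}  B9 = {3, 8}
Tree: B1–B2, B2–B3, B3–B4, B4–B5, B5–B6, B6–B7, B7–B8, B8–B9

The largest bag has 2 vertices, giving width 1; this decomposition certifies tw(G) ≤ 1. G has an edge, so its treewidth is at least 1. The upper and lower bounds meet at 1, so that is the treewidth.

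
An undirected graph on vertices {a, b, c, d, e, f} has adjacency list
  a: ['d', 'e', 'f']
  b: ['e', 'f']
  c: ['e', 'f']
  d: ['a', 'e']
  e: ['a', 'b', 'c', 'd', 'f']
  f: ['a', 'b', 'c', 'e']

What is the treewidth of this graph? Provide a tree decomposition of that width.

Treewidth 2.
One such decomposition:
Bags: B1 = {a, e, f}  B2 = {a, d, e}  B3 = {c, e, f}  B4 = {b, e, f}
Tree: B1–B2, B1–B3, B1–B4

The largest bag has 3 vertices, giving width 2; this decomposition certifies tw(G) ≤ 2. For the lower bound, the 3 vertices {a, d, e} are pairwise adjacent, and any tree decomposition puts a clique entirely inside one bag — forcing width ≥ 2. Hence tw(G) = 2 exactly.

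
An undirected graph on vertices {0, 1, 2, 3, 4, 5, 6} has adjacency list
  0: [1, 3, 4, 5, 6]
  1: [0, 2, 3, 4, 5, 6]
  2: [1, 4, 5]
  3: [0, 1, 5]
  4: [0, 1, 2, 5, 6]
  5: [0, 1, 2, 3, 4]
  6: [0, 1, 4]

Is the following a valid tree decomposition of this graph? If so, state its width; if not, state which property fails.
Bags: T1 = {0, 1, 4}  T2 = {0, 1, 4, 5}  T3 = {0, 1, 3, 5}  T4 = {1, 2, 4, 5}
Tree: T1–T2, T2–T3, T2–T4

A tree decomposition must satisfy three properties: every vertex lies in some bag; for every edge, both endpoints lie together in some bag; and for every vertex, the bags containing it form a connected subtree. Here vertex 6 appears in no bag, so the decomposition is invalid.

No — vertex 6 appears in no bag.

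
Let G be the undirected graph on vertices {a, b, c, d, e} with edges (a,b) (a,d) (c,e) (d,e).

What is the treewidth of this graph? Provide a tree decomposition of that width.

Every bag has size at most 2, so the width is 2 − 1 = 1 and tw(G) ≤ 1. Since G has at least one edge (e.g. b–a), it is not an edgeless graph, so tw(G) ≥ 1. Hence tw(G) = 1 exactly.

Treewidth 1.
One such decomposition:
Bags: B1 = {a, b}  B2 = {a, d}  B3 = {d, e}  B4 = {c, e}
Tree: B1–B2, B2–B3, B3–B4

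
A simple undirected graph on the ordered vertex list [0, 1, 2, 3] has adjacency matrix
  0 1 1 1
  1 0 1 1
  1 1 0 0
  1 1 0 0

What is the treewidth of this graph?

2

A width-2 tree decomposition is:
Bags: B1 = {0, 1, 3}  B2 = {0, 1, 2}
Tree: B1–B2
Every bag has size at most 3, so the width is 3 − 1 = 2 and tw(G) ≤ 2. For the lower bound, the 3 vertices {0, 1, 2} are pairwise adjacent, and any tree decomposition puts a clique entirely inside one bag — forcing width ≥ 2. The upper and lower bounds meet at 2, so that is the treewidth.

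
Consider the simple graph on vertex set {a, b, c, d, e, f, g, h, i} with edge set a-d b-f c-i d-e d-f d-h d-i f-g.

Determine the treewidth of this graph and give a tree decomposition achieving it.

Treewidth 1.
One optimal decomposition is:
Bags: B1 = {a, d}  B2 = {d, f}  B3 = {d, e}  B4 = {f, g}  B5 = {b, f}  B6 = {d, i}  B7 = {c, i}  B8 = {d, h}
Tree: B1–B2, B1–B3, B2–B4, B2–B5, B3–B6, B6–B7, B3–B8

Each bag holds 2 vertices, so the decomposition has width 1, which upper-bounds the treewidth. Any graph with an edge has treewidth ≥ 1, and G has the edge d–a. Therefore the treewidth is 1.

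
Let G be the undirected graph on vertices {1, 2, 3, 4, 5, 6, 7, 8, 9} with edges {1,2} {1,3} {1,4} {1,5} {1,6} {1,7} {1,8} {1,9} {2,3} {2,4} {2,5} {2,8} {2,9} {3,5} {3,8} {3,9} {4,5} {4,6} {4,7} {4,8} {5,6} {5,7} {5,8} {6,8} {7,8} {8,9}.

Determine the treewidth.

4

A width-4 tree decomposition is:
Bags: B1 = {1, 2, 3, 5, 8}  B2 = {1, 2, 3, 8, 9}  B3 = {1, 2, 4, 5, 8}  B4 = {1, 4, 5, 7, 8}  B5 = {1, 4, 5, 6, 8}
Tree: B1–B2, B1–B3, B3–B4, B4–B5
The largest bag has 5 vertices, giving width 4; this decomposition certifies tw(G) ≤ 4. Conversely, {1, 2, 3, 8, 9} is a clique of size 5, and the vertices of any clique must share a bag in every tree decomposition; so some bag has ≥ 5 vertices and tw(G) ≥ 4. Therefore the treewidth is 4.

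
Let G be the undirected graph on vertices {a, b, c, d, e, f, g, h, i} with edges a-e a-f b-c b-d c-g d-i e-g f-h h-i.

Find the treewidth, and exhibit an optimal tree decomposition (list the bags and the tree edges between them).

Treewidth 2.
One optimal decomposition is:
Bags: B1 = {f, h, i}  B2 = {d, f, i}  B3 = {b, d, f}  B4 = {b, c, f}  B5 = {c, f, g}  B6 = {e, f, g}  B7 = {a, e, f}
Tree: B1–B2, B2–B3, B3–B4, B4–B5, B5–B6, B6–B7

Each bag holds 3 vertices, so the decomposition has width 2, which upper-bounds the treewidth. For the lower bound, G contains the cycle f–h–i–d–b–c–g–e–a–f, so G is not a forest; only forests have treewidth ≤ 1, hence tw(G) ≥ 2. The upper and lower bounds meet at 2, so that is the treewidth.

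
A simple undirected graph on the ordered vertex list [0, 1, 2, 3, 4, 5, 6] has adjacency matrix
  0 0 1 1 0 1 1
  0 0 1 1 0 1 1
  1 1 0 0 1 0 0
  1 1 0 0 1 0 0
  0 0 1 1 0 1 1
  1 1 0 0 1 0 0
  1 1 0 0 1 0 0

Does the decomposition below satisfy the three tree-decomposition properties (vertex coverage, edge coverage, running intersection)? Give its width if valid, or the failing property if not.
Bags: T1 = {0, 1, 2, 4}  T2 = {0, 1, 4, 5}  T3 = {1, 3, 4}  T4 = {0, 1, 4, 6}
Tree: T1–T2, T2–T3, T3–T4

No — edge (0,3) lies in no bag.

A tree decomposition must satisfy three properties: every vertex lies in some bag; for every edge, both endpoints lie together in some bag; and for every vertex, the bags containing it form a connected subtree. Here edge (0,3) lies in no bag, so the decomposition is invalid.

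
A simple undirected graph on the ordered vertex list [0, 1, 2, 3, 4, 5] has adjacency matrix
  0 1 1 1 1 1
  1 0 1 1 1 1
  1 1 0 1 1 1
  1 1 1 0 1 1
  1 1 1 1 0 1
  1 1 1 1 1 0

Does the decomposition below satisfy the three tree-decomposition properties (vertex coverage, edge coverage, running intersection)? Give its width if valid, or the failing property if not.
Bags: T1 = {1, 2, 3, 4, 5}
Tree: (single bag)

No — vertex 0 appears in no bag.

A tree decomposition must satisfy three properties: every vertex lies in some bag; for every edge, both endpoints lie together in some bag; and for every vertex, the bags containing it form a connected subtree. Here vertex 0 appears in no bag, so the decomposition is invalid.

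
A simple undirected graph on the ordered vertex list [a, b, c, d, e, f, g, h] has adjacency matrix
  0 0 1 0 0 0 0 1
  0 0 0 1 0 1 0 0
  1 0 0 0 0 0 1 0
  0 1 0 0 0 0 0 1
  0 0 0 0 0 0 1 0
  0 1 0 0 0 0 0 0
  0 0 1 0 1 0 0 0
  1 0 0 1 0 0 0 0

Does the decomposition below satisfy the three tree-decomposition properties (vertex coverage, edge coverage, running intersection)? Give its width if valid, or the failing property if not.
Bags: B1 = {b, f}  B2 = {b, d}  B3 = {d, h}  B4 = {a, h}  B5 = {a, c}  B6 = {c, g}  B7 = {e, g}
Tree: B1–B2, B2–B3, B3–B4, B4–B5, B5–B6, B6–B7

Yes; width 1.

Every vertex of G appears in some bag (union = {a, b, c, d, e, f, g, h}); every edge is covered by a bag; and for each vertex v the set of bags containing v is connected in the bag tree. The decomposition is therefore valid. The largest bag has 2 vertices, so the width is 1.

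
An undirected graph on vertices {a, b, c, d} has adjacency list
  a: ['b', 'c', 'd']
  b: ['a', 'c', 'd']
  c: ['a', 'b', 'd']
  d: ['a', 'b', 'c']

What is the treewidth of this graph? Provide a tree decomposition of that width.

With just one bag of size 4, the width is 4 − 1 = 3, so tw(G) ≤ 3. Conversely, {a, b, c, d} is a clique of size 4, and the vertices of any clique must share a bag in every tree decomposition; so some bag has ≥ 4 vertices and tw(G) ≥ 3. The upper and lower bounds meet at 3, so that is the treewidth.

Treewidth 3.
One such decomposition:
Bags: B1 = {a, b, c, d}
Tree: (single bag)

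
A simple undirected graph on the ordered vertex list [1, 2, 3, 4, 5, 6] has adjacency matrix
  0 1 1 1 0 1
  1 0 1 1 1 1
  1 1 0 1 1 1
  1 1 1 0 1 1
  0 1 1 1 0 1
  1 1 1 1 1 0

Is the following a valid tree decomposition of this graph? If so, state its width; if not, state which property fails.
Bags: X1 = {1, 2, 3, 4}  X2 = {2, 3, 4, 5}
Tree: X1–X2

No — vertex 6 appears in no bag.

A tree decomposition must satisfy three properties: every vertex lies in some bag; for every edge, both endpoints lie together in some bag; and for every vertex, the bags containing it form a connected subtree. Here vertex 6 appears in no bag, so the decomposition is invalid.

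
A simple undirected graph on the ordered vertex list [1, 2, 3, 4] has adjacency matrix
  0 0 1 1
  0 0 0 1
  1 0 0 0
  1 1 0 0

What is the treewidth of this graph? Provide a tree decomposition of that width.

Treewidth 1.
One such decomposition:
Bags: B1 = {1, 4}  B2 = {2, 4}  B3 = {1, 3}
Tree: B1–B2, B1–B3

The largest bag has 2 vertices, giving width 1; this decomposition certifies tw(G) ≤ 1. G has an edge, so its treewidth is at least 1. Therefore the treewidth is 1.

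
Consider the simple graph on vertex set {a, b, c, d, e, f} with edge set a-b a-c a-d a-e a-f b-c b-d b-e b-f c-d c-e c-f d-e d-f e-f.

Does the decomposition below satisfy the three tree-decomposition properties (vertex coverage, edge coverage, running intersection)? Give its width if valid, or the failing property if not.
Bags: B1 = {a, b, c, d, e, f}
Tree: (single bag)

Checking the three conditions: (i) the bags cover all of {a, b, c, d, e, f}; (ii) for each edge, some bag contains both endpoints; (iii) the bags containing any fixed vertex form a subtree. All hold, so the decomposition is valid with width 6 − 1 = 5.

Yes; width 5.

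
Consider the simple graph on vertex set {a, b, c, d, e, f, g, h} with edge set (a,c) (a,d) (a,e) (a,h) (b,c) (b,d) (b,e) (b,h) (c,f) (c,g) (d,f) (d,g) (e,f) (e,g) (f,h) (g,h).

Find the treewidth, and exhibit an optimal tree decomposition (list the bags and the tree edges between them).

Treewidth 4.
One such decomposition:
Bags: B1 = {c, d, e, f, h}  B2 = {a, c, d, e, h}  B3 = {c, d, e, g, h}  B4 = {b, c, d, e, h}
Tree: B1–B2, B2–B3, B3–B4

Each bag holds 5 vertices, so the decomposition has width 4, which upper-bounds the treewidth. For the lower bound: the 5 vertex sets {e,f}, {a,d}, {g,h}, {c}, {b} are disjoint, each induces a connected subgraph, and every pair is joined by at least one edge of G. Contracting each set to a single vertex therefore yields K_{5} as a minor, and since treewidth is minor-monotone, tw(G) ≥ tw(K_{5}) = 4. Therefore the treewidth is 4.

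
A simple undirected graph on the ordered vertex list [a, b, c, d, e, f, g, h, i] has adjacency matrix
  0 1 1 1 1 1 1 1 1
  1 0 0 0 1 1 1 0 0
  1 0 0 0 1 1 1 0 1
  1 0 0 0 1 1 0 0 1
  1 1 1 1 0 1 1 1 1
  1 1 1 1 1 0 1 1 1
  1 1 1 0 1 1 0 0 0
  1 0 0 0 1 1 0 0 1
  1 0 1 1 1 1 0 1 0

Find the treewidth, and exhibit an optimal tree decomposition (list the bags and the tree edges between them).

The largest bag has 5 vertices, giving width 4; this decomposition certifies tw(G) ≤ 4. On the other hand G contains the 5-clique {a, c, e, f, g}. A clique must lie in a single bag of any decomposition, so no decomposition can have width below 4. Therefore the treewidth is 4.

Treewidth 4.
One optimal decomposition is:
Bags: B1 = {a, c, e, f, g}  B2 = {a, c, e, f, i}  B3 = {a, b, e, f, g}  B4 = {a, d, e, f, i}  B5 = {a, e, f, h, i}
Tree: B1–B2, B1–B3, B2–B4, B4–B5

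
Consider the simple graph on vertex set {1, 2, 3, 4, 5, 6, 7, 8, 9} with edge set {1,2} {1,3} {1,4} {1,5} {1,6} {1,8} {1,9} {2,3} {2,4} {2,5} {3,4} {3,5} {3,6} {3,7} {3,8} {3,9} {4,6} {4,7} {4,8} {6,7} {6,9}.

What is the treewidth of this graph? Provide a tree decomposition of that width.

The largest bag has 4 vertices, giving width 3; this decomposition certifies tw(G) ≤ 3. For the lower bound, the 4 vertices {1, 3, 6, 9} are pairwise adjacent, and any tree decomposition puts a clique entirely inside one bag — forcing width ≥ 3. The upper and lower bounds meet at 3, so that is the treewidth.

Treewidth 3.
One optimal decomposition is:
Bags: B1 = {1, 3, 4, 6}  B2 = {3, 4, 6, 7}  B3 = {1, 3, 6, 9}  B4 = {1, 2, 3, 4}  B5 = {1, 3, 4, 8}  B6 = {1, 2, 3, 5}
Tree: B1–B2, B1–B3, B1–B4, B1–B5, B4–B6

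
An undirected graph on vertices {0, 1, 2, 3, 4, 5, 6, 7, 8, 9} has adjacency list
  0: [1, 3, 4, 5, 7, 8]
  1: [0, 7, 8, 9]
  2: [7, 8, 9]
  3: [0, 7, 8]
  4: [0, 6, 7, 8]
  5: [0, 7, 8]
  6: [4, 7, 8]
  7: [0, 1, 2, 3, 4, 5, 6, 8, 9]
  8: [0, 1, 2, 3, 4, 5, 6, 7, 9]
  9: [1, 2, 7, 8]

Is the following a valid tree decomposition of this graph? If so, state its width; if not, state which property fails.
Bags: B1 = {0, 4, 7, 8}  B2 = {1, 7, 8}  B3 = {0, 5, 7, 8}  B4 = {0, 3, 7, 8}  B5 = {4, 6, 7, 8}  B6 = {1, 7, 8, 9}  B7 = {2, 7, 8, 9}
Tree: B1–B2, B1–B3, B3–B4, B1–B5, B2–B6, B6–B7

No — edge (0,1) lies in no bag.

A tree decomposition must satisfy three properties: every vertex lies in some bag; for every edge, both endpoints lie together in some bag; and for every vertex, the bags containing it form a connected subtree. Here edge (0,1) lies in no bag, so the decomposition is invalid.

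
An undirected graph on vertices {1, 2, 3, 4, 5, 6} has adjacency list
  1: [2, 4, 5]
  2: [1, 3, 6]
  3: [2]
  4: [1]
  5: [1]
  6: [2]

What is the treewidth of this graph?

A width-1 tree decomposition is:
Bags: B1 = {2, 6}  B2 = {1, 2}  B3 = {1, 5}  B4 = {1, 4}  B5 = {2, 3}
Tree: B1–B2, B2–B3, B3–B4, B2–B5
Every bag has size at most 2, so the width is 2 − 1 = 1 and tw(G) ≤ 1. Since G has at least one edge (e.g. 6–2), it is not an edgeless graph, so tw(G) ≥ 1. The upper and lower bounds meet at 1, so that is the treewidth.

1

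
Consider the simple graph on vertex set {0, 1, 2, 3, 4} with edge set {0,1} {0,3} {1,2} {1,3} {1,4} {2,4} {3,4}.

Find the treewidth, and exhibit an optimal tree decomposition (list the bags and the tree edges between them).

Every bag has size at most 3, so the width is 3 − 1 = 2 and tw(G) ≤ 2. For the lower bound, the 3 vertices {1, 2, 4} are pairwise adjacent, and any tree decomposition puts a clique entirely inside one bag — forcing width ≥ 2. Hence tw(G) = 2 exactly.

Treewidth 2.
Bags: B1 = {1, 3, 4}  B2 = {0, 1, 3}  B3 = {1, 2, 4}
Tree: B1–B2, B1–B3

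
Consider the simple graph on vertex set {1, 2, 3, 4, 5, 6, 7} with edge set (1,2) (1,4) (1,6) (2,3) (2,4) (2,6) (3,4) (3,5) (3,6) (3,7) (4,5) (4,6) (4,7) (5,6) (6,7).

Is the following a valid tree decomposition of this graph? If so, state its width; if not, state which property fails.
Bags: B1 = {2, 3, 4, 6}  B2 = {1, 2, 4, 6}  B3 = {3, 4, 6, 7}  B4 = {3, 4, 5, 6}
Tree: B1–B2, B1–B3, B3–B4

Yes; width 3.

Checking the three conditions: (i) the bags cover all of {1, 2, 3, 4, 5, 6, 7}; (ii) for each edge, some bag contains both endpoints; (iii) the bags containing any fixed vertex form a subtree. All hold, so the decomposition is valid with width 4 − 1 = 3.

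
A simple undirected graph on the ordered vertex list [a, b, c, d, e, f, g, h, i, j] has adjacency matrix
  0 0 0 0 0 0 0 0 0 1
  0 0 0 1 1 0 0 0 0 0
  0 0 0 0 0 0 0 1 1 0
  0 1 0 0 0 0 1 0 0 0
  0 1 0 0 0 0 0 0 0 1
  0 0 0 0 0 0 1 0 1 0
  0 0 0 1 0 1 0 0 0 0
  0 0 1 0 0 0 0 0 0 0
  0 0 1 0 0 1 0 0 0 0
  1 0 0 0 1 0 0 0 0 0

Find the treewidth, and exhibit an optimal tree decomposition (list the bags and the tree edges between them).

The largest bag has 2 vertices, giving width 1; this decomposition certifies tw(G) ≤ 1. G has an edge, so its treewidth is at least 1. Combining the bounds, tw(G) = 1.

Treewidth 1.
One such decomposition:
Bags: B1 = {c, h}  B2 = {c, i}  B3 = {f, i}  B4 = {f, g}  B5 = {d, g}  B6 = {b, d}  B7 = {b, e}  B8 = {e, j}  B9 = {a, j}
Tree: B1–B2, B2–B3, B3–B4, B4–B5, B5–B6, B6–B7, B7–B8, B8–B9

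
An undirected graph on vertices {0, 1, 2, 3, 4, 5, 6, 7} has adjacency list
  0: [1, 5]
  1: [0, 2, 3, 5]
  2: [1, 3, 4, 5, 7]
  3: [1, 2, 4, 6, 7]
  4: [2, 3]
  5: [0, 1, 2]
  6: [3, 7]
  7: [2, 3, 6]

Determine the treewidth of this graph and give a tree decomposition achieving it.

Treewidth 2.
One optimal decomposition is:
Bags: B1 = {3, 6, 7}  B2 = {2, 3, 7}  B3 = {1, 2, 3}  B4 = {1, 2, 5}  B5 = {2, 3, 4}  B6 = {0, 1, 5}
Tree: B1–B2, B2–B3, B3–B4, B2–B5, B4–B6

Every bag has size at most 3, so the width is 3 − 1 = 2 and tw(G) ≤ 2. On the other hand G contains the 3-clique {0, 1, 5}. A clique must lie in a single bag of any decomposition, so no decomposition can have width below 2. Hence tw(G) = 2 exactly.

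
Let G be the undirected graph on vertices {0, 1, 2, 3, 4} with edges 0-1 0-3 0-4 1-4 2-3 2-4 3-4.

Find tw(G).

A width-2 tree decomposition is:
Bags: B1 = {0, 3, 4}  B2 = {2, 3, 4}  B3 = {0, 1, 4}
Tree: B1–B2, B1–B3
Each bag holds 3 vertices, so the decomposition has width 2, which upper-bounds the treewidth. Conversely, {0, 1, 4} is a clique of size 3, and the vertices of any clique must share a bag in every tree decomposition; so some bag has ≥ 3 vertices and tw(G) ≥ 2. Hence tw(G) = 2 exactly.

2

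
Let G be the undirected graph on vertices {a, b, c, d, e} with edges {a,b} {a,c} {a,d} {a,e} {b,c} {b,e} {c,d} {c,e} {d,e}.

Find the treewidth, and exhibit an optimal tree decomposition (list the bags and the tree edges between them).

Treewidth 3.
Bags: B1 = {a, c, d, e}  B2 = {a, b, c, e}
Tree: B1–B2

Every bag has size at most 4, so the width is 4 − 1 = 3 and tw(G) ≤ 3. On the other hand G contains the 4-clique {a, c, d, e}. A clique must lie in a single bag of any decomposition, so no decomposition can have width below 3. Therefore the treewidth is 3.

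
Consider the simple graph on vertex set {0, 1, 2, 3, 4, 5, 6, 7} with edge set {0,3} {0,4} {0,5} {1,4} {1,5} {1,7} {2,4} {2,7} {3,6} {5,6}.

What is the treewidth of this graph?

A width-2 tree decomposition is:
Bags: B1 = {1, 2, 7}  B2 = {1, 2, 4}  B3 = {1, 4, 5}  B4 = {0, 4, 5}  B5 = {0, 5, 6}  B6 = {0, 3, 6}
Tree: B1–B2, B2–B3, B3–B4, B4–B5, B5–B6
Each bag holds 3 vertices, so the decomposition has width 2, which upper-bounds the treewidth. Since 7–2–4–1–7 is a cycle in G, G is not acyclic. Forests are exactly the graphs of treewidth ≤ 1, so tw(G) ≥ 2. Therefore the treewidth is 2.

2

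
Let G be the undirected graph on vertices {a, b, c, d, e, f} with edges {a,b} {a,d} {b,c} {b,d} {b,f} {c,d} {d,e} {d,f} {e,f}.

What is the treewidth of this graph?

A width-2 tree decomposition is:
Bags: B1 = {b, d, f}  B2 = {d, e, f}  B3 = {a, b, d}  B4 = {b, c, d}
Tree: B1–B2, B1–B3, B1–B4
Every bag has size at most 3, so the width is 3 − 1 = 2 and tw(G) ≤ 2. Conversely, {d, e, f} is a clique of size 3, and the vertices of any clique must share a bag in every tree decomposition; so some bag has ≥ 3 vertices and tw(G) ≥ 2. Combining the bounds, tw(G) = 2.

2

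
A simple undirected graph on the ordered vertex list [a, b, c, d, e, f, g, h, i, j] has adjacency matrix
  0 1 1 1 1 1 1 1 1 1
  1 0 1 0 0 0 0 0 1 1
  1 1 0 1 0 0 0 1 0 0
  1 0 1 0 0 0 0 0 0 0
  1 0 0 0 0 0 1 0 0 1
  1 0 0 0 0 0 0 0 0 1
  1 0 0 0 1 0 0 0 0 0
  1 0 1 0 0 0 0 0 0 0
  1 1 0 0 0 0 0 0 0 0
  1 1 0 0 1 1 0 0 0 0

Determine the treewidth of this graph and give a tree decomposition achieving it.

Each bag holds 3 vertices, so the decomposition has width 2, which upper-bounds the treewidth. Conversely, {a, c, d} is a clique of size 3, and the vertices of any clique must share a bag in every tree decomposition; so some bag has ≥ 3 vertices and tw(G) ≥ 2. Therefore the treewidth is 2.

Treewidth 2.
One optimal decomposition is:
Bags: B1 = {a, b, j}  B2 = {a, b, c}  B3 = {a, c, h}  B4 = {a, e, j}  B5 = {a, e, g}  B6 = {a, b, i}  B7 = {a, c, d}  B8 = {a, f, j}
Tree: B1–B2, B2–B3, B1–B4, B4–B5, B1–B6, B3–B7, B1–B8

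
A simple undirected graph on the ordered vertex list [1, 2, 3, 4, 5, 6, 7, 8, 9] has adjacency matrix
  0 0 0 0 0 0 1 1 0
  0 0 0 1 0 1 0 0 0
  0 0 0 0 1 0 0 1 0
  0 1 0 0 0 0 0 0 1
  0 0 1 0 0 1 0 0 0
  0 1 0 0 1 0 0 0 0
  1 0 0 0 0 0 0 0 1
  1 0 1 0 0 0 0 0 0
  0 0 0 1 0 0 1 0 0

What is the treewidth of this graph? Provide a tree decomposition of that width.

The largest bag has 3 vertices, giving width 2; this decomposition certifies tw(G) ≤ 2. For the lower bound, G contains the cycle 4–9–7–1–8–3–5–6–2–4, so G is not a forest; only forests have treewidth ≤ 1, hence tw(G) ≥ 2. The upper and lower bounds meet at 2, so that is the treewidth.

Treewidth 2.
Bags: B1 = {4, 7, 9}  B2 = {1, 4, 7}  B3 = {1, 4, 8}  B4 = {3, 4, 8}  B5 = {3, 4, 5}  B6 = {4, 5, 6}  B7 = {2, 4, 6}
Tree: B1–B2, B2–B3, B3–B4, B4–B5, B5–B6, B6–B7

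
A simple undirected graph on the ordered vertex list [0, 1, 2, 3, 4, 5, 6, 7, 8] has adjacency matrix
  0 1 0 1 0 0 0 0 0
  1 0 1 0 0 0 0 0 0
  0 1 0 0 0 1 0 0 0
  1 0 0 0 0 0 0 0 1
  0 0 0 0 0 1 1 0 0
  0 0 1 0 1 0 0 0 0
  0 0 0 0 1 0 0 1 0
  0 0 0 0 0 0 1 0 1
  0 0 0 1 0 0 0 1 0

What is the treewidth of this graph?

2

A width-2 tree decomposition is:
Bags: B1 = {0, 1, 2}  B2 = {0, 2, 3}  B3 = {2, 3, 8}  B4 = {2, 7, 8}  B5 = {2, 6, 7}  B6 = {2, 4, 6}  B7 = {2, 4, 5}
Tree: B1–B2, B2–B3, B3–B4, B4–B5, B5–B6, B6–B7
The largest bag has 3 vertices, giving width 2; this decomposition certifies tw(G) ≤ 2. Since 2–1–0–3–8–7–6–4–5–2 is a cycle in G, G is not acyclic. Forests are exactly the graphs of treewidth ≤ 1, so tw(G) ≥ 2. Combining the bounds, tw(G) = 2.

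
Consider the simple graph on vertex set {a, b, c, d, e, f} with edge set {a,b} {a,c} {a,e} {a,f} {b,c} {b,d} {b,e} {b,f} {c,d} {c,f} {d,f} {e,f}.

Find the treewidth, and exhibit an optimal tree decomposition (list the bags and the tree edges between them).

Every bag has size at most 4, so the width is 4 − 1 = 3 and tw(G) ≤ 3. For the lower bound, the 4 vertices {a, b, e, f} are pairwise adjacent, and any tree decomposition puts a clique entirely inside one bag — forcing width ≥ 3. Combining the bounds, tw(G) = 3.

Treewidth 3.
Bags: B1 = {a, b, c, f}  B2 = {b, c, d, f}  B3 = {a, b, e, f}
Tree: B1–B2, B1–B3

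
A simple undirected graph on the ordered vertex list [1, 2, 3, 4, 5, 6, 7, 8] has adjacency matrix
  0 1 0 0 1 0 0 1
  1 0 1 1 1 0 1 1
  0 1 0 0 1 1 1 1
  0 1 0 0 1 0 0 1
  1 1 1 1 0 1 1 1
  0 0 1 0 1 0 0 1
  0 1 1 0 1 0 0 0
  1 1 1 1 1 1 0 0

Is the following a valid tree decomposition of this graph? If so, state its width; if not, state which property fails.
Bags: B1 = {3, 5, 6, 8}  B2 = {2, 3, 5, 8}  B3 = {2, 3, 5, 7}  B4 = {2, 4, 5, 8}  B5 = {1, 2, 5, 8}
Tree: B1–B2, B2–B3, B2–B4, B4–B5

Checking the three conditions: (i) the bags cover all of {1, 2, 3, 4, 5, 6, 7, 8}; (ii) for each edge, some bag contains both endpoints; (iii) the bags containing any fixed vertex form a subtree. All hold, so the decomposition is valid with width 4 − 1 = 3.

Yes; width 3.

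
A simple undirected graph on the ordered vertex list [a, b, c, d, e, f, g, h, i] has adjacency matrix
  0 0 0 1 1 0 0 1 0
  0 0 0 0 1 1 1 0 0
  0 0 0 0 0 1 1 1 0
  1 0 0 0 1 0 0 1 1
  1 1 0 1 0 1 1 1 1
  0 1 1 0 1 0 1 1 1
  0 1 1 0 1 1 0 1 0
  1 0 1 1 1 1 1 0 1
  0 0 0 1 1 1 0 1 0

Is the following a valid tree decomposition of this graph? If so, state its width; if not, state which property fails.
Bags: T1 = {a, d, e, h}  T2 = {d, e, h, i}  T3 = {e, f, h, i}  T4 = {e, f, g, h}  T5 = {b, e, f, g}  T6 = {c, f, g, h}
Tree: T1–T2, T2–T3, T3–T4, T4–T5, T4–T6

Every vertex of G appears in some bag (union = {a, b, c, d, e, f, g, h, i}); every edge is covered by a bag; and for each vertex v the set of bags containing v is connected in the bag tree. The decomposition is therefore valid. The largest bag has 4 vertices, so the width is 3.

Yes; width 3.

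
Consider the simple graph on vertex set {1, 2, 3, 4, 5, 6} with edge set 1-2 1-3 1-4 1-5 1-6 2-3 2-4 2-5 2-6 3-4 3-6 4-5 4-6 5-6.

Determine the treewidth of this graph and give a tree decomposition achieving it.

Each bag holds 5 vertices, so the decomposition has width 4, which upper-bounds the treewidth. For the lower bound, the 5 vertices {1, 2, 3, 4, 6} are pairwise adjacent, and any tree decomposition puts a clique entirely inside one bag — forcing width ≥ 4. Therefore the treewidth is 4.

Treewidth 4.
Bags: B1 = {1, 2, 4, 5, 6}  B2 = {1, 2, 3, 4, 6}
Tree: B1–B2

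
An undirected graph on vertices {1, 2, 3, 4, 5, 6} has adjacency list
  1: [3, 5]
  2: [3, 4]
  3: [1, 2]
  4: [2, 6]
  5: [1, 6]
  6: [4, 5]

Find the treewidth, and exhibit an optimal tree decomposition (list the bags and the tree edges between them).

Treewidth 2.
One such decomposition:
Bags: B1 = {1, 2, 3}  B2 = {1, 2, 5}  B3 = {2, 5, 6}  B4 = {2, 4, 6}
Tree: B1–B2, B2–B3, B3–B4

The largest bag has 3 vertices, giving width 2; this decomposition certifies tw(G) ≤ 2. Since 2–3–1–5–6–4–2 is a cycle in G, G is not acyclic. Forests are exactly the graphs of treewidth ≤ 1, so tw(G) ≥ 2. The upper and lower bounds meet at 2, so that is the treewidth.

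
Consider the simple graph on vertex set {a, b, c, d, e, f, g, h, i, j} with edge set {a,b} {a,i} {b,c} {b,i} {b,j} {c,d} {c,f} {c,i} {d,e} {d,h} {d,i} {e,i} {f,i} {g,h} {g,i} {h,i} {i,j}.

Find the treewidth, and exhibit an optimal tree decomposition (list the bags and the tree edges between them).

Every bag has size at most 3, so the width is 3 − 1 = 2 and tw(G) ≤ 2. Conversely, {d, e, i} is a clique of size 3, and the vertices of any clique must share a bag in every tree decomposition; so some bag has ≥ 3 vertices and tw(G) ≥ 2. Hence tw(G) = 2 exactly.

Treewidth 2.
Bags: B1 = {c, d, i}  B2 = {b, c, i}  B3 = {d, e, i}  B4 = {b, i, j}  B5 = {d, h, i}  B6 = {g, h, i}  B7 = {a, b, i}  B8 = {c, f, i}
Tree: B1–B2, B1–B3, B2–B4, B3–B5, B5–B6, B2–B7, B2–B8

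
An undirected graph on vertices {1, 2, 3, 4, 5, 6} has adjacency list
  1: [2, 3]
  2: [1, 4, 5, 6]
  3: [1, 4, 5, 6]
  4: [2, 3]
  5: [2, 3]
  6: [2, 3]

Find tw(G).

A width-2 tree decomposition is:
Bags: B1 = {2, 3, 6}  B2 = {2, 3, 5}  B3 = {2, 3, 4}  B4 = {1, 2, 3}
Tree: B1–B2, B2–B3, B3–B4
Every bag has size at most 3, so the width is 3 − 1 = 2 and tw(G) ≤ 2. The edges 2–6–3–5–2 form a cycle, so G is not a tree and its treewidth is at least 2. Therefore the treewidth is 2.

2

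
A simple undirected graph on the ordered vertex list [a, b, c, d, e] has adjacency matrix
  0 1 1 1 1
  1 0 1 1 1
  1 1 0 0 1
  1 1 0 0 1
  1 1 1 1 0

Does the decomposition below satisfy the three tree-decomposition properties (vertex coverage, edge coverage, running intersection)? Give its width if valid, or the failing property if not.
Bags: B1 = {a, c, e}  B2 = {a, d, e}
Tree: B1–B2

No — vertex b appears in no bag.

A tree decomposition must satisfy three properties: every vertex lies in some bag; for every edge, both endpoints lie together in some bag; and for every vertex, the bags containing it form a connected subtree. Here vertex b appears in no bag, so the decomposition is invalid.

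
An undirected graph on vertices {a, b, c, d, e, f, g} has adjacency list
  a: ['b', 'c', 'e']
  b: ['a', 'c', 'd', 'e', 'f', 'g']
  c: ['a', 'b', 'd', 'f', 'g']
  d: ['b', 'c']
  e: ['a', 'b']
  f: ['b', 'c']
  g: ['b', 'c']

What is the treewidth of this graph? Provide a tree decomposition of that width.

Each bag holds 3 vertices, so the decomposition has width 2, which upper-bounds the treewidth. Conversely, {a, b, e} is a clique of size 3, and the vertices of any clique must share a bag in every tree decomposition; so some bag has ≥ 3 vertices and tw(G) ≥ 2. Combining the bounds, tw(G) = 2.

Treewidth 2.
One such decomposition:
Bags: B1 = {a, b, e}  B2 = {a, b, c}  B3 = {b, c, f}  B4 = {b, c, d}  B5 = {b, c, g}
Tree: B1–B2, B2–B3, B3–B4, B4–B5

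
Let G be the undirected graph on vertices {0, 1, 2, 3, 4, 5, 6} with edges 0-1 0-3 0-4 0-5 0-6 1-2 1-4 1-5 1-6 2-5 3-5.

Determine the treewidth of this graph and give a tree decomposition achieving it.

Each bag holds 3 vertices, so the decomposition has width 2, which upper-bounds the treewidth. Conversely, {0, 1, 4} is a clique of size 3, and the vertices of any clique must share a bag in every tree decomposition; so some bag has ≥ 3 vertices and tw(G) ≥ 2. Combining the bounds, tw(G) = 2.

Treewidth 2.
Bags: B1 = {0, 1, 5}  B2 = {1, 2, 5}  B3 = {0, 1, 4}  B4 = {0, 1, 6}  B5 = {0, 3, 5}
Tree: B1–B2, B1–B3, B3–B4, B1–B5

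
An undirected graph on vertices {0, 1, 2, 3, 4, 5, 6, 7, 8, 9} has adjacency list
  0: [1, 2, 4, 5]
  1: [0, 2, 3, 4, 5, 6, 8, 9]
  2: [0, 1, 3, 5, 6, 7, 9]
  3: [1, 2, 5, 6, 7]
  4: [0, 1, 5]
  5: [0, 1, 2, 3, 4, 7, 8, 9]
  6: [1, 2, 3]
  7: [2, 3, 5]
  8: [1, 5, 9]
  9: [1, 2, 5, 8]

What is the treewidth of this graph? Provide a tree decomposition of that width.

Treewidth 3.
Bags: B1 = {1, 2, 5, 9}  B2 = {1, 2, 3, 5}  B3 = {2, 3, 5, 7}  B4 = {0, 1, 2, 5}  B5 = {0, 1, 4, 5}  B6 = {1, 5, 8, 9}  B7 = {1, 2, 3, 6}
Tree: B1–B2, B2–B3, B1–B4, B4–B5, B1–B6, B2–B7

Every bag has size at most 4, so the width is 4 − 1 = 3 and tw(G) ≤ 3. Conversely, {1, 5, 8, 9} is a clique of size 4, and the vertices of any clique must share a bag in every tree decomposition; so some bag has ≥ 4 vertices and tw(G) ≥ 3. Hence tw(G) = 3 exactly.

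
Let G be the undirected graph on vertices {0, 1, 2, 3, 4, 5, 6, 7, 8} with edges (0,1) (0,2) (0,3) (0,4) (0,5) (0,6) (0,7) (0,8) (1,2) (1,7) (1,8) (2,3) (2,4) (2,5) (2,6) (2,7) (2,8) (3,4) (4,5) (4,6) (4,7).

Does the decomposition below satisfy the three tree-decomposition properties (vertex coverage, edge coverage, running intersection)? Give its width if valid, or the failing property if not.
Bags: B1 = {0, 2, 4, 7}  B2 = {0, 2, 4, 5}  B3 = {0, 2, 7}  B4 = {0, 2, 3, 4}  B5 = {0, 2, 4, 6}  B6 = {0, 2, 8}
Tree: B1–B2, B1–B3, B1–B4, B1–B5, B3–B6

No — vertex 1 appears in no bag.

A tree decomposition must satisfy three properties: every vertex lies in some bag; for every edge, both endpoints lie together in some bag; and for every vertex, the bags containing it form a connected subtree. Here vertex 1 appears in no bag, so the decomposition is invalid.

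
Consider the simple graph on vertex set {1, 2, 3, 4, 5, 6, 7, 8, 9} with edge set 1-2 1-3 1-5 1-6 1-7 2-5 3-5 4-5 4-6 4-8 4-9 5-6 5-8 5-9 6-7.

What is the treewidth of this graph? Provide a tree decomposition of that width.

Treewidth 2.
One optimal decomposition is:
Bags: B1 = {4, 5, 6}  B2 = {1, 5, 6}  B3 = {4, 5, 8}  B4 = {1, 2, 5}  B5 = {1, 3, 5}  B6 = {1, 6, 7}  B7 = {4, 5, 9}
Tree: B1–B2, B1–B3, B2–B4, B4–B5, B2–B6, B3–B7

The largest bag has 3 vertices, giving width 2; this decomposition certifies tw(G) ≤ 2. For the lower bound, the 3 vertices {4, 5, 8} are pairwise adjacent, and any tree decomposition puts a clique entirely inside one bag — forcing width ≥ 2. Therefore the treewidth is 2.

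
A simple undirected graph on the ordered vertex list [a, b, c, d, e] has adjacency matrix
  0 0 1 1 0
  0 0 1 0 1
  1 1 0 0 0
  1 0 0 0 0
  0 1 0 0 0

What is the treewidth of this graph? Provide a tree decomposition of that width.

Every bag has size at most 2, so the width is 2 − 1 = 1 and tw(G) ≤ 1. Any graph with an edge has treewidth ≥ 1, and G has the edge a–c. Combining the bounds, tw(G) = 1.

Treewidth 1.
Bags: B1 = {a, c}  B2 = {a, d}  B3 = {b, c}  B4 = {b, e}
Tree: B1–B2, B1–B3, B3–B4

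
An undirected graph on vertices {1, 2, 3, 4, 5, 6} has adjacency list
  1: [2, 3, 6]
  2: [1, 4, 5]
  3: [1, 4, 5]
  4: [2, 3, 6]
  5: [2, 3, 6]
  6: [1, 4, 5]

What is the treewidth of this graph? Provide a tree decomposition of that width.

Each bag holds 4 vertices, so the decomposition has width 3, which upper-bounds the treewidth. For the lower bound: the 4 vertex sets {1,6}, {2,4}, {5}, {3} are disjoint, each induces a connected subgraph, and every pair is joined by at least one edge of G. Contracting each set to a single vertex therefore yields K_{4} as a minor, and since treewidth is minor-monotone, tw(G) ≥ tw(K_{4}) = 3. Therefore the treewidth is 3.

Treewidth 3.
Bags: B1 = {1, 4, 5, 6}  B2 = {1, 2, 4, 5}  B3 = {1, 3, 4, 5}
Tree: B1–B2, B2–B3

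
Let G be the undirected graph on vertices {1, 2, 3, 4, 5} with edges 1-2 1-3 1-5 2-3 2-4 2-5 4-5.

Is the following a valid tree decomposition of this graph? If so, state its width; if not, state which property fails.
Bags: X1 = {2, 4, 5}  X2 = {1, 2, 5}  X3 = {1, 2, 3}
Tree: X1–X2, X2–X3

Yes; width 2.

Every vertex of G appears in some bag (union = {1, 2, 3, 4, 5}); every edge is covered by a bag; and for each vertex v the set of bags containing v is connected in the bag tree. The decomposition is therefore valid. The largest bag has 3 vertices, so the width is 2.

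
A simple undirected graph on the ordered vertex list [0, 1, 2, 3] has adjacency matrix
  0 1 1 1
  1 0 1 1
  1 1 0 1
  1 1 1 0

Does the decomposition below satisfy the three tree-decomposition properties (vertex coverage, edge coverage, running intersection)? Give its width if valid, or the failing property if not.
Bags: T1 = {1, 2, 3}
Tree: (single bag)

No — vertex 0 appears in no bag.

A tree decomposition must satisfy three properties: every vertex lies in some bag; for every edge, both endpoints lie together in some bag; and for every vertex, the bags containing it form a connected subtree. Here vertex 0 appears in no bag, so the decomposition is invalid.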